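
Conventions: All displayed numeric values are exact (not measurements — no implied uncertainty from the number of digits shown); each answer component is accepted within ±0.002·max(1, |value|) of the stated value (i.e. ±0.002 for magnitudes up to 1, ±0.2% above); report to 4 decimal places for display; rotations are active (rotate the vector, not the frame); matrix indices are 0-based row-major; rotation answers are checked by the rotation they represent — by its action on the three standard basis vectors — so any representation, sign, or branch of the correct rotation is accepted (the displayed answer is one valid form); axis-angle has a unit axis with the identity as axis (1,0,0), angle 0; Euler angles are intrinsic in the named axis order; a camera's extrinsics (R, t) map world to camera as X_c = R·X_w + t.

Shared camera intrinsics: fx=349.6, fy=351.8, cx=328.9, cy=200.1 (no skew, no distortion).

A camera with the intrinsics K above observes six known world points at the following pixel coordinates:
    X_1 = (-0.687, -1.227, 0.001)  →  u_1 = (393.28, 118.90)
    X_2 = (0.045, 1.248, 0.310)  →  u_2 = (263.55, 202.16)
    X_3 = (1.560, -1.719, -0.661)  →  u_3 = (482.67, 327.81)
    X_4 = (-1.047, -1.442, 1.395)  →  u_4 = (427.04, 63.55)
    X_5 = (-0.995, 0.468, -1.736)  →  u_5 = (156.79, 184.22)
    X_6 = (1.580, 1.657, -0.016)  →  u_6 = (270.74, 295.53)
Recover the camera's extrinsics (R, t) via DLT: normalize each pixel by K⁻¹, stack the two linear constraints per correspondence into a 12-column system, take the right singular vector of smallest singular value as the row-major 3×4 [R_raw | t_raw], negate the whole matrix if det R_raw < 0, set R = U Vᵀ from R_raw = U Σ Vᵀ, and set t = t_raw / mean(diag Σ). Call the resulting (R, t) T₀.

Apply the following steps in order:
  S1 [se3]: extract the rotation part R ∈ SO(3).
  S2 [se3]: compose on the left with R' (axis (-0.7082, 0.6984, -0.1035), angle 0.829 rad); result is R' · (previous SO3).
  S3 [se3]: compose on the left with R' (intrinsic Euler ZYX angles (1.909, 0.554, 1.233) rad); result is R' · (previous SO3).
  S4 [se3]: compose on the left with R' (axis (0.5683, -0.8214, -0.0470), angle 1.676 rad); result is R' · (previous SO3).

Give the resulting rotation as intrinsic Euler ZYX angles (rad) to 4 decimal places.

source (pnp_recover): camera pose = R=[0.3419 -0.8488 0.4032; 0.8907 0.1559 -0.4270; 0.2996 0.5051 0.8094], t=(-0.1100, -0.0700, 4.6100)
after S1 (rot_of_se3): [0.3419 -0.8488 0.4032; 0.8907 0.1559 -0.4270; 0.2996 0.5051 0.8094]
after S2 (compose_so3): [0.3731 -0.4526 0.8099; 0.8112 0.5829 -0.0479; -0.4504 0.6748 0.5846]
after S3 (compose_so3): [-0.8673 0.4111 0.2808; 0.3749 0.1680 0.9117; 0.3276 0.8960 -0.2998]
after S4 (compose_so3): [-0.6717 -0.7336 -0.1032; 0.5569 -0.5918 0.5828; -0.4886 0.3340 0.8061]

rotation (euler_zyx) = (2.4494, 0.5105, 0.3928)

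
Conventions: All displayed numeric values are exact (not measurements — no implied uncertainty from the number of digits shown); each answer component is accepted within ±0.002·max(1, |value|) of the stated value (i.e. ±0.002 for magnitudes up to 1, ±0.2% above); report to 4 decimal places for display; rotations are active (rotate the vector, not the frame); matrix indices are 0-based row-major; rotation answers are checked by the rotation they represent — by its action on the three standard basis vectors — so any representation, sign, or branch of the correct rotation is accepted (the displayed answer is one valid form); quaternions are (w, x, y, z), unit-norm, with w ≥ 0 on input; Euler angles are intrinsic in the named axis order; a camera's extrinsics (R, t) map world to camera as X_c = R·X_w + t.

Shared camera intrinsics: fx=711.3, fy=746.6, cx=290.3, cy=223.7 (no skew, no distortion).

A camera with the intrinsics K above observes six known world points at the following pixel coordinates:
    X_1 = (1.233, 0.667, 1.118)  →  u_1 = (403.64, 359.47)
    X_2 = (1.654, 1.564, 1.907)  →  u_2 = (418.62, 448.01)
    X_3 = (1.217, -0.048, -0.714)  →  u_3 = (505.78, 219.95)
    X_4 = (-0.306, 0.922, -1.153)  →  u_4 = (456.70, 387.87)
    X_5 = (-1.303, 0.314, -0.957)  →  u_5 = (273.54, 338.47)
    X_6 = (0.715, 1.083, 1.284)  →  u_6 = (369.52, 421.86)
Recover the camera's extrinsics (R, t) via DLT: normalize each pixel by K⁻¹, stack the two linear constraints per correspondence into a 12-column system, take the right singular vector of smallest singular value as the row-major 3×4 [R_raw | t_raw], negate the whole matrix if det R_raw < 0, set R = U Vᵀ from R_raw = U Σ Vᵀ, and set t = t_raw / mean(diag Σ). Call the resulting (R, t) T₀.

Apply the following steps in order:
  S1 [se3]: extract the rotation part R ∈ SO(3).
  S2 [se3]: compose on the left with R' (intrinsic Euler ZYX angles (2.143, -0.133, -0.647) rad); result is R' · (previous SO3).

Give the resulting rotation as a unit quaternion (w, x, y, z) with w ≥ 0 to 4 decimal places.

rotation (quat) = (0.4527, 0.0991, -0.5565, 0.6896)

source (pnp_recover): camera pose = R=[0.8195 0.3288 -0.4694; -0.1629 0.9189 0.3593; 0.5494 -0.2179 0.8066], t=(0.4198, 0.4700, 5.6299)
after S1 (rot_of_se3): [0.8195 0.3288 -0.4694; -0.1629 0.9189 0.3593; 0.5494 -0.2179 0.8066]
after S2 (compose_so3): [-0.5704 -0.7347 -0.3672; 0.5141 0.0293 -0.8572; 0.6405 -0.6778 0.3610]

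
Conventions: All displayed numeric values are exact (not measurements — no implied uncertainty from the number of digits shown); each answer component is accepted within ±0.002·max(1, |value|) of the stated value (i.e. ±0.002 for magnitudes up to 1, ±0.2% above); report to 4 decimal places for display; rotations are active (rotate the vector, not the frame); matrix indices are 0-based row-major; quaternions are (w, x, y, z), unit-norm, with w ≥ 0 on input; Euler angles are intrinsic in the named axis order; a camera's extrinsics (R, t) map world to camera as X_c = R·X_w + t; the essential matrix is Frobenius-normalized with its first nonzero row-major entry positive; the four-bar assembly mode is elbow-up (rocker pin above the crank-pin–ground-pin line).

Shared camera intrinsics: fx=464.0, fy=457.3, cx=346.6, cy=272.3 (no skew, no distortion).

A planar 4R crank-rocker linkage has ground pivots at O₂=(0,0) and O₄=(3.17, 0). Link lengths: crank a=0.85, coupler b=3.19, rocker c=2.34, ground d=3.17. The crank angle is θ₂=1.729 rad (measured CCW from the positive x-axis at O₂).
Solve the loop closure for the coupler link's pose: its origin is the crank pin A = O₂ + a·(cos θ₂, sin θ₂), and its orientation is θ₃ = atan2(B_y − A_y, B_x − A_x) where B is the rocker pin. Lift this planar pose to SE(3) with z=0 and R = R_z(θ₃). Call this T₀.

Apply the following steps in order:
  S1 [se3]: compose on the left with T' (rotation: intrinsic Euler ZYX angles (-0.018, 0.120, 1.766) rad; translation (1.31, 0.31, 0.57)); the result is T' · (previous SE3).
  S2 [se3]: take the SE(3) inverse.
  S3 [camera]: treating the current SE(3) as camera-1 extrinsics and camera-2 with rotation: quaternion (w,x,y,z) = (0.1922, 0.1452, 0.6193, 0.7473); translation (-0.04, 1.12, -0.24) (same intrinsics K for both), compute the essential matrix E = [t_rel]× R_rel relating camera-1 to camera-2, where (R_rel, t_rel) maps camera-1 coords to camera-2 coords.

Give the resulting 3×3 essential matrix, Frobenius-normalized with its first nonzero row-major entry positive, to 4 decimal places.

source (fourbar_fk): coupler pose = R=[0.8901 -0.4558 0.0000; 0.4558 0.8901 0.0000; 0.0000 0.0000 1.0000], t=(-0.1339, 0.8394, 0.0000)
after S1 (compose_se3): R=[0.9355 -0.3511 -0.0409; -0.1053 -0.1664 -0.9804; 0.3374 0.9215 -0.1926], t=(1.2727, 0.1478, 1.4036)
after S2 (invert_se3): R=[0.9355 -0.1053 0.3374; -0.3511 -0.1664 0.9215; -0.0409 -0.9804 -0.1926], t=(-1.6485, -0.8219, 0.4672)
after S3 (essential): [0.0667 0.0093 0.6919; 0.0306 -0.0286 0.1272; -0.3631 0.6048 0.0334]

matrix = [0.0667 0.0093 0.6919; 0.0306 -0.0286 0.1272; -0.3631 0.6048 0.0334]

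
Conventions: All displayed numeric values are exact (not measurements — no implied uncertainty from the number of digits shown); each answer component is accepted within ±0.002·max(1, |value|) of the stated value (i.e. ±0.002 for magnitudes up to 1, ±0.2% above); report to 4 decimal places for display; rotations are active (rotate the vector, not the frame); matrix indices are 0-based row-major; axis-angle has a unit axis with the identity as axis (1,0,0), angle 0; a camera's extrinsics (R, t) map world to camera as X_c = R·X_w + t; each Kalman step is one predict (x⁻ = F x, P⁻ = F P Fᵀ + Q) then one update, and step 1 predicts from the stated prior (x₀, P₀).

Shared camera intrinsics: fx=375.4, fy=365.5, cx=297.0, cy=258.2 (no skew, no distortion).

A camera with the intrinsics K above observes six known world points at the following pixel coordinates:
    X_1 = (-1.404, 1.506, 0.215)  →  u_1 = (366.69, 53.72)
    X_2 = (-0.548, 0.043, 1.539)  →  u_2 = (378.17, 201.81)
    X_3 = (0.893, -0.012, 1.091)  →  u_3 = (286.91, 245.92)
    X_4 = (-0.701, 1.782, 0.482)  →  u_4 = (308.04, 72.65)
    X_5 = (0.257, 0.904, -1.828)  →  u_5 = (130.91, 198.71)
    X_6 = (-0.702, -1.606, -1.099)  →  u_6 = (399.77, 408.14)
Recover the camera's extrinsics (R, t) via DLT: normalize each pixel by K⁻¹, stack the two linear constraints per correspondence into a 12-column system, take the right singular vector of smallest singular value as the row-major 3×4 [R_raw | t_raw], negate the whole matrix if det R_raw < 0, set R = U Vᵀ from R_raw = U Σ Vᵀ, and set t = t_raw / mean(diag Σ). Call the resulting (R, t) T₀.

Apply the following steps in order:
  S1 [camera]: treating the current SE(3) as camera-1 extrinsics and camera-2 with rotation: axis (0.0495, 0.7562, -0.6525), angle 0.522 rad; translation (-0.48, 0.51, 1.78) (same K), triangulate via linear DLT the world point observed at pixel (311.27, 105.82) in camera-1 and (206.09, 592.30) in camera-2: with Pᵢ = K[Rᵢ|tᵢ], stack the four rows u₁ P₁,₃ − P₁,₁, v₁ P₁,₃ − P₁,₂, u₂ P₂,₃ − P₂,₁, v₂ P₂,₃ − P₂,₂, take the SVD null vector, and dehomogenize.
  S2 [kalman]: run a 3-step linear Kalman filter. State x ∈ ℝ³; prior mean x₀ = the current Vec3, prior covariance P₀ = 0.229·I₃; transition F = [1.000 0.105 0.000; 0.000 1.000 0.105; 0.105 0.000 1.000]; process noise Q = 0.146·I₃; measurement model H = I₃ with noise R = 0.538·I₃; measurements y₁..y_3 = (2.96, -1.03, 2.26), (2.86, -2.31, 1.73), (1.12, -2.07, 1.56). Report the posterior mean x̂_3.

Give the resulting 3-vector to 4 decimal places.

result = (1.3861, -1.0894, 1.4928)

source (pnp_recover): camera pose = R=[-0.8057 -0.4161 0.4215; 0.3298 -0.9063 -0.2644; 0.4920 -0.0740 0.8674], t=(0.1001, -0.2100, 4.3600)
after S1 (triangulate): (-0.6618, 1.3598, 0.2113)
after S2 (kf_track): (1.3861, -1.0894, 1.4928)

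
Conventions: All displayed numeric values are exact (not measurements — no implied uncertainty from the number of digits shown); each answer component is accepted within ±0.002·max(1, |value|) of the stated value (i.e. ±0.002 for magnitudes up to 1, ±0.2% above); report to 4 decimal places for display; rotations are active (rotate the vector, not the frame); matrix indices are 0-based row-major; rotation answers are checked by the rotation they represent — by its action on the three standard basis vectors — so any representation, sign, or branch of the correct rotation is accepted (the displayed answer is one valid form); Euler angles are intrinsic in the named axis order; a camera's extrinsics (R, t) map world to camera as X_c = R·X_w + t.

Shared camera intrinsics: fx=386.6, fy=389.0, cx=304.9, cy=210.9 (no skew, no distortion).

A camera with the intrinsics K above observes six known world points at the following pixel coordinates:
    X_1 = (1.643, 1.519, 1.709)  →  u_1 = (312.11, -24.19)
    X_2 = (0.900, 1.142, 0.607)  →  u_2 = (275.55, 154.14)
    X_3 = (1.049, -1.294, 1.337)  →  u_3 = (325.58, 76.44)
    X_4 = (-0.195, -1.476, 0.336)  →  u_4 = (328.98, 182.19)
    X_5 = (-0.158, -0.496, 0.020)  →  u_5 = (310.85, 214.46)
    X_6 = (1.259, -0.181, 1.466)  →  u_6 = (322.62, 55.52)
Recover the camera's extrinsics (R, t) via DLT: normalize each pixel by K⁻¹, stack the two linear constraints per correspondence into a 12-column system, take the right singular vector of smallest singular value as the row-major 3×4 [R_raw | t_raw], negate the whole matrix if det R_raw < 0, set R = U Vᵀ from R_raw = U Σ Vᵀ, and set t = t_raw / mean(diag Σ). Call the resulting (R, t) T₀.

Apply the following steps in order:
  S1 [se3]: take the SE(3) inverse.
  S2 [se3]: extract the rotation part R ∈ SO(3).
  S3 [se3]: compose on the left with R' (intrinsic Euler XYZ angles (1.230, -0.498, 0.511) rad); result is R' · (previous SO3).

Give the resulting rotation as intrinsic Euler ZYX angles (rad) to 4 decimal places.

source (pnp_recover): camera pose = R=[-0.6668 -0.0447 0.7439; -0.7093 0.3442 -0.6151; -0.2286 -0.9378 -0.2613], t=(-0.0600, 0.1201, 4.8490)
after S1 (invert_se3): R=[-0.6668 -0.7093 -0.2286; -0.0447 0.3442 -0.9378; 0.7439 -0.6151 -0.2613], t=(1.1535, 4.5035, 1.3854)
after S2 (rot_of_se3): [-0.6668 -0.7093 -0.2286; -0.0447 0.3442 -0.9378; 0.7439 -0.6151 -0.2613]
after S3 (compose_so3): [-0.8471 -0.3977 0.3526; -0.4860 0.8481 -0.2112; -0.2150 -0.3502 -0.9116]

rotation (euler_zyx) = (-2.6207, 0.2167, -2.7748)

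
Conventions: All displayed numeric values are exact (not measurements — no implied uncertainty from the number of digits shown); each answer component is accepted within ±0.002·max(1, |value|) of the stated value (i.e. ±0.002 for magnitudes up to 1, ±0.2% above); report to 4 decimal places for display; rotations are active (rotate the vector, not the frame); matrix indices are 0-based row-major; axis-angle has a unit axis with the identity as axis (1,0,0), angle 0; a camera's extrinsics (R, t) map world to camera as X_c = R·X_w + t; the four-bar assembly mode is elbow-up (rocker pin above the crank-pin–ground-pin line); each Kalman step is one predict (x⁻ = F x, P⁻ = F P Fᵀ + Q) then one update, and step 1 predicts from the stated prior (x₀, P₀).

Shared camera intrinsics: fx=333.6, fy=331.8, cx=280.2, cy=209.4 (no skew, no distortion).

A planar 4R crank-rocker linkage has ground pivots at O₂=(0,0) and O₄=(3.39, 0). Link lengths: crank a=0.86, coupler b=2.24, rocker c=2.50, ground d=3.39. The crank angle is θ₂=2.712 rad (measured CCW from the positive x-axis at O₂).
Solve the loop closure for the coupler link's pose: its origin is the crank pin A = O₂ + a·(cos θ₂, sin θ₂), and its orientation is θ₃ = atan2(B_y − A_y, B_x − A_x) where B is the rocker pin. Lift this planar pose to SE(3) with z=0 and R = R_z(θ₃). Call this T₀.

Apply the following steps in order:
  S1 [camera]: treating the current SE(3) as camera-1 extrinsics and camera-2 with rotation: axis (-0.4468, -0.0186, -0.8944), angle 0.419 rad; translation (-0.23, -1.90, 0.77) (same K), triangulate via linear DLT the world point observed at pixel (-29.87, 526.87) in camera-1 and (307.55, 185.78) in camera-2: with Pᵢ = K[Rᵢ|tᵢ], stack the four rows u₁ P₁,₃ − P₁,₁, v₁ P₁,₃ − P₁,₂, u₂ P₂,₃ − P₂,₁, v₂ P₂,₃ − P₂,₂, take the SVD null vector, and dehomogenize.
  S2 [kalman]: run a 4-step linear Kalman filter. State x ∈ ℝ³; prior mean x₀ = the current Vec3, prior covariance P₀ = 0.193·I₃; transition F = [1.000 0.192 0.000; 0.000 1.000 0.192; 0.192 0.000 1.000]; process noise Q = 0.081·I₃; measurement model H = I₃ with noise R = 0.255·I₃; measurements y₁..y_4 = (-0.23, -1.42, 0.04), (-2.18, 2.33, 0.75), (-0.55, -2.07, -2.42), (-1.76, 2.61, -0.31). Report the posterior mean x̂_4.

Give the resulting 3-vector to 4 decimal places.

source (fourbar_fk): coupler pose = R=[0.9081 -0.4188 0.0000; 0.4188 0.9081 0.0000; 0.0000 0.0000 1.0000], t=(-0.7819, 0.3582, 0.0000)
after S1 (triangulate): (-0.1956, 1.4914, 1.7042)
after S2 (kf_track): (-1.1827, 0.8610, -0.6538)

result = (-1.1827, 0.8610, -0.6538)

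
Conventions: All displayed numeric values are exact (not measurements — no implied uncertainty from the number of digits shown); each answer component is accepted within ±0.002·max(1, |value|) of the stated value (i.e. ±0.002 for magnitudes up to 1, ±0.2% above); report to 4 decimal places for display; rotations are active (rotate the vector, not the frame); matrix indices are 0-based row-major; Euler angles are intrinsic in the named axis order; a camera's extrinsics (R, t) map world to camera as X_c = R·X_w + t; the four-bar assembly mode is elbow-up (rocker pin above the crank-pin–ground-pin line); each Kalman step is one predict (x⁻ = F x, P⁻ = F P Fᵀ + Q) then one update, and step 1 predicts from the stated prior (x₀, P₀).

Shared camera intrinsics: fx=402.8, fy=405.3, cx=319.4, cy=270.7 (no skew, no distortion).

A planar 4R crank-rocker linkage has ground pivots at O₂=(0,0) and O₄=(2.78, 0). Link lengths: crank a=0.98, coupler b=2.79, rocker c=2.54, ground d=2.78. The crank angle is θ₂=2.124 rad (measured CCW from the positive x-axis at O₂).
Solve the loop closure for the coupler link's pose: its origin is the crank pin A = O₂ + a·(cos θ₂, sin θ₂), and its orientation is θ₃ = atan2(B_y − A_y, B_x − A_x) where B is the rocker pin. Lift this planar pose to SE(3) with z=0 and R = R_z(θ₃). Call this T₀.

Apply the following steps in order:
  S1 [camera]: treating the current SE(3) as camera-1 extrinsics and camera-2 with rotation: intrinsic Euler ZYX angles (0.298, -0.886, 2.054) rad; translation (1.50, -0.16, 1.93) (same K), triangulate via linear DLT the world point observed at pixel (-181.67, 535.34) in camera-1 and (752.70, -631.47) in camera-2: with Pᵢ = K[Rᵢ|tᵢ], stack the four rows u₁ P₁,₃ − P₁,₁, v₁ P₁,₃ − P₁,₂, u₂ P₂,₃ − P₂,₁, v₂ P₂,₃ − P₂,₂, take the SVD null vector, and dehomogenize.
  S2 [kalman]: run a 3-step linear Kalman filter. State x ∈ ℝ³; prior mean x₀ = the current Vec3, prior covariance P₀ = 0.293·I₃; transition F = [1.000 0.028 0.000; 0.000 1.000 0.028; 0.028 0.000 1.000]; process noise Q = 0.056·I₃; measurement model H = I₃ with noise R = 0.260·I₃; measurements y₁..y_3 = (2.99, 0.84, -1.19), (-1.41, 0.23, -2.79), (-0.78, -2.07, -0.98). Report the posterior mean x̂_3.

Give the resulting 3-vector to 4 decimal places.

result = (-0.2989, -0.4607, -1.1295)

source (fourbar_fk): coupler pose = R=[0.8386 -0.5447 0.0000; 0.5447 0.8386 0.0000; 0.0000 0.0000 1.0000], t=(-0.5149, 0.8338, 0.0000)
after S1 (triangulate): (-1.2445, 1.1980, 1.7775)
after S2 (kf_track): (-0.2989, -0.4607, -1.1295)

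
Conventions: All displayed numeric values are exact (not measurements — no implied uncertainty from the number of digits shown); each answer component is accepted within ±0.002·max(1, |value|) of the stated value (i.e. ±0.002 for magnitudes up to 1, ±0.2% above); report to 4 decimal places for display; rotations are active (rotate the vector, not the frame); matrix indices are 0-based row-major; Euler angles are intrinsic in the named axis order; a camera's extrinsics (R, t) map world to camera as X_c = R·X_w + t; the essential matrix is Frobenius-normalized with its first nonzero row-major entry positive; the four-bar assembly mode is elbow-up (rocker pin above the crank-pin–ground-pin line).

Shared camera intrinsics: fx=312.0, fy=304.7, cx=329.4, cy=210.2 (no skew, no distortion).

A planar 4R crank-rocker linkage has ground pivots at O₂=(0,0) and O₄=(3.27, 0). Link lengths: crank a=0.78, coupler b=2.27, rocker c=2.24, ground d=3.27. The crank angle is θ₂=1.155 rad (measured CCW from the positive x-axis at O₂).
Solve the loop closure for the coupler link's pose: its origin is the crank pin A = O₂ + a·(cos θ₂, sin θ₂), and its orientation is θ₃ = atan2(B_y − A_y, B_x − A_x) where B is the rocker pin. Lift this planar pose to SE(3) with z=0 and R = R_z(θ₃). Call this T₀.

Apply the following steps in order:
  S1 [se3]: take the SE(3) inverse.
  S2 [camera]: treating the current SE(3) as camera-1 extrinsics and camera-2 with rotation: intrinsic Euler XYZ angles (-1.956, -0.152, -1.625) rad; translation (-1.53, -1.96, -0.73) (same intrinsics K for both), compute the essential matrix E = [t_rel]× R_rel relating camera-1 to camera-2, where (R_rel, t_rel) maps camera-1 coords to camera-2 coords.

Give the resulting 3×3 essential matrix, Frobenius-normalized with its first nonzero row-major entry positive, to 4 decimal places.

matrix = [0.4141 -0.3109 -0.3752; -0.1527 0.2917 0.0881; -0.1918 -0.5486 0.3703]

source (fourbar_fk): coupler pose = R=[0.8326 -0.5538 0.0000; 0.5538 0.8326 0.0000; 0.0000 0.0000 1.0000], t=(0.3151, 0.7135, 0.0000)
after S1 (invert_se3): R=[0.8326 0.5538 0.0000; -0.5538 0.8326 0.0000; 0.0000 0.0000 1.0000], t=(-0.6575, -0.4196, 0.0000)
after S2 (essential): [0.4141 -0.3109 -0.3752; -0.1527 0.2917 0.0881; -0.1918 -0.5486 0.3703]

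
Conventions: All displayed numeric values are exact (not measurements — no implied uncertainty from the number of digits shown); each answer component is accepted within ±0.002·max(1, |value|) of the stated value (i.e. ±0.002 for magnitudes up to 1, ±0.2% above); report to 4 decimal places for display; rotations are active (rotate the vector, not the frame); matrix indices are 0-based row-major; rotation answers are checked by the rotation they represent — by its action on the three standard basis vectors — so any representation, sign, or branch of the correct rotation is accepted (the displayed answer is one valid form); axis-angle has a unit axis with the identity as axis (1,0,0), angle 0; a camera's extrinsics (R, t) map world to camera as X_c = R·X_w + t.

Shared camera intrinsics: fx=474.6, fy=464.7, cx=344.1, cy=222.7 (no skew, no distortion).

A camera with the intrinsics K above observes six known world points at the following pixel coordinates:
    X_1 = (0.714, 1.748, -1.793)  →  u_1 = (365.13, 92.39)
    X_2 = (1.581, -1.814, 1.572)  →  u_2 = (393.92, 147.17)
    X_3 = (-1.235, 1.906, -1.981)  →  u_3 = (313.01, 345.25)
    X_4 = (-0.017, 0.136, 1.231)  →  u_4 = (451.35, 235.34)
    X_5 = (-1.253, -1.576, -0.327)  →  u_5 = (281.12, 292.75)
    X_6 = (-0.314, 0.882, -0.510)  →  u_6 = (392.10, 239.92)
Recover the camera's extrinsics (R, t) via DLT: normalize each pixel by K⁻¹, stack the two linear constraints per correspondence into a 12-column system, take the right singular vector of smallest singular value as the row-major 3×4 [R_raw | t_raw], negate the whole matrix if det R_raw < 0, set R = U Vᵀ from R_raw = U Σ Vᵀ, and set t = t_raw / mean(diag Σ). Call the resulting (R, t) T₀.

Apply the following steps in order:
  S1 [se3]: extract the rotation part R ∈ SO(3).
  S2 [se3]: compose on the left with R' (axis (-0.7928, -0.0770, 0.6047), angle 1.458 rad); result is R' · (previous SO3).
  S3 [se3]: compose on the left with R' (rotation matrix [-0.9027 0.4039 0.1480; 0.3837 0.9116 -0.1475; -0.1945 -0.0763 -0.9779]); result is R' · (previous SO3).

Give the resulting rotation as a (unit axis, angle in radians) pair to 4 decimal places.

rotation (axis_angle) = ((-0.3265, 0.6962, 0.6393), 2.1889)

source (pnp_recover): camera pose = R=[0.1637 0.5839 0.7951; -0.9834 0.0324 0.1787; 0.0786 -0.8112 0.5795], t=(0.4499, -0.0600, 6.0598)
after S1 (rot_of_se3): [0.1637 0.5839 0.7951; -0.9834 0.0324 0.1787; 0.0786 -0.8112 0.5795]
after S2 (compose_so3): [0.6078 0.7808 0.1444; 0.0501 -0.2192 0.9744; 0.7925 -0.5850 -0.1724]
after S3 (compose_so3): [-0.4112 -0.8800 0.2377; 0.1621 0.1861 0.9691; -0.8970 0.4370 0.0661]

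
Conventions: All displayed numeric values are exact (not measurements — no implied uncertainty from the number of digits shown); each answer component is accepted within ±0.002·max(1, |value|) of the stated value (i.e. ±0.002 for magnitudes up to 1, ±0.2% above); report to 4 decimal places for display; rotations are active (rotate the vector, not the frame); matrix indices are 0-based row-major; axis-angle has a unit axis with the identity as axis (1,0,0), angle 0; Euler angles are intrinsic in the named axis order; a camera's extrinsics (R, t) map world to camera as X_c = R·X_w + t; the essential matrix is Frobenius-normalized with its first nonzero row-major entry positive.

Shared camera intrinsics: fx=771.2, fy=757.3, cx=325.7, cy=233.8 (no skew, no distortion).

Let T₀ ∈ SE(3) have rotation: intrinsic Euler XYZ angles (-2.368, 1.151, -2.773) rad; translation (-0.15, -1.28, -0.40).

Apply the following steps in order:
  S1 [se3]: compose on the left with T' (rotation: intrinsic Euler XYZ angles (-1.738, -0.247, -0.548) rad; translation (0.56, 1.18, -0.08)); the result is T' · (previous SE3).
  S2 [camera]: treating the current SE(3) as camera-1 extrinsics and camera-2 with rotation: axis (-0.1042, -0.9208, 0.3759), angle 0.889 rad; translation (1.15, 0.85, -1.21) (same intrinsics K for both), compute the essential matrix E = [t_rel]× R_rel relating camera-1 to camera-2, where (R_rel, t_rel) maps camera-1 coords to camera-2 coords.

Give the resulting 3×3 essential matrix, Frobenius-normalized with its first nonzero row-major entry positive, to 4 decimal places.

matrix = [0.2626 -0.0921 -0.1878; -0.4184 0.3811 0.2808; 0.2810 0.5868 -0.2548]

after S1 (compose_se3): R=[0.2037 0.1256 0.9709; -0.4672 0.8840 -0.0164; -0.8604 -0.4503 0.2387], t=(-0.1130, 0.7747, 1.0172)
after S2 (essential): [0.2626 -0.0921 -0.1878; -0.4184 0.3811 0.2808; 0.2810 0.5868 -0.2548]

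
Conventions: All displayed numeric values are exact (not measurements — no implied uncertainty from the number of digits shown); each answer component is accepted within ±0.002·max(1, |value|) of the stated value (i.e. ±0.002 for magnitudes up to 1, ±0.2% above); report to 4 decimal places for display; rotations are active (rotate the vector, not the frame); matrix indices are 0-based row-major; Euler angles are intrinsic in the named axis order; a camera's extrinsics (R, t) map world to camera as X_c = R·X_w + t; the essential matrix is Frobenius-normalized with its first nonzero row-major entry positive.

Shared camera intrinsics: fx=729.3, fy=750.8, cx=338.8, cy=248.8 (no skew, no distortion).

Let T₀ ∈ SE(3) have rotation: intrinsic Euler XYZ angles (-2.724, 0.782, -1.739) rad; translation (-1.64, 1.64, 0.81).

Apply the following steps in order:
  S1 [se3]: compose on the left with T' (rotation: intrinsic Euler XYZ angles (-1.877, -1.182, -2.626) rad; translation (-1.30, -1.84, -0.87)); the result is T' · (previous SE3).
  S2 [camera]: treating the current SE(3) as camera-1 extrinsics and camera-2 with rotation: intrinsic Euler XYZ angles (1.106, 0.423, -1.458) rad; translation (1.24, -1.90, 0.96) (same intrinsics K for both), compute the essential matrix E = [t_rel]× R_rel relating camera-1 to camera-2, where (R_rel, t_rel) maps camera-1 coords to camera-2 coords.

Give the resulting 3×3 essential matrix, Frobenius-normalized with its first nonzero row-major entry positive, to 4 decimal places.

after S1 (compose_se3): R=[-0.0537 -0.9052 0.4215; 0.8408 -0.2687 -0.4700; 0.5387 0.3292 0.7755], t=(-1.2022, 0.6115, -0.9967)
after S2 (essential): [0.0299 0.5786 0.3304; -0.2626 0.1158 0.2458; -0.5540 -0.2252 0.2341]

matrix = [0.0299 0.5786 0.3304; -0.2626 0.1158 0.2458; -0.5540 -0.2252 0.2341]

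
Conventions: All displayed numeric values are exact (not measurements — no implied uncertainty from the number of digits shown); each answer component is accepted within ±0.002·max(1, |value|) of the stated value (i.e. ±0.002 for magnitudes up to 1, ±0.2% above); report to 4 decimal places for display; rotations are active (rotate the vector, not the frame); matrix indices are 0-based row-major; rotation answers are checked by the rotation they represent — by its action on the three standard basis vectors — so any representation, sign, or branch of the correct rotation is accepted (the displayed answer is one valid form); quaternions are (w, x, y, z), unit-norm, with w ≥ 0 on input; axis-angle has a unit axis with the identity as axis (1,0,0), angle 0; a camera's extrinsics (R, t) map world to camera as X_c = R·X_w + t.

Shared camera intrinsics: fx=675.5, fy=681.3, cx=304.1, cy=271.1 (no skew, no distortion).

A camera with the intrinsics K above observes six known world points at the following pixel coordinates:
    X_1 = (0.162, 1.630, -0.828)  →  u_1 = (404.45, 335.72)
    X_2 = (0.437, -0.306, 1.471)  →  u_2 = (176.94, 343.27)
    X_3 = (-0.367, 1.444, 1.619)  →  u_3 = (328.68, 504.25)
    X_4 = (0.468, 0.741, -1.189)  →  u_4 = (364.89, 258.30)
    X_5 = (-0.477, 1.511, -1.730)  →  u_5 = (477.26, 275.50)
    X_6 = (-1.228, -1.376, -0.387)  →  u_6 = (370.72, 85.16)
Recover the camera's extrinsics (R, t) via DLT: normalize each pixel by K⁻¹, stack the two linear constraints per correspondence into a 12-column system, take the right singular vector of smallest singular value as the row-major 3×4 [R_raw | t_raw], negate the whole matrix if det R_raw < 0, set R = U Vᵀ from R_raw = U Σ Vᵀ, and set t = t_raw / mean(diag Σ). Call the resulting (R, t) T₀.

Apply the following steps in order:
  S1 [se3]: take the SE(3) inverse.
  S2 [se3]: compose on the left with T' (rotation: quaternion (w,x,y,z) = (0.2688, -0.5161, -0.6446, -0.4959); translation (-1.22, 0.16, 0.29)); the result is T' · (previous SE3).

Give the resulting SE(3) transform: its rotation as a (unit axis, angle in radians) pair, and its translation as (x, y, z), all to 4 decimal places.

source (pnp_recover): camera pose = R=[-0.7216 0.4683 -0.5098; 0.0879 0.7924 0.6036; 0.6867 0.3908 -0.6130], t=(0.1000, -0.0600, 6.6096)
after S1 (invert_se3): R=[-0.7216 0.0879 0.6867; 0.4683 0.7924 0.3908; -0.5098 0.6036 -0.6130], t=(-4.4612, -2.5821, 4.1389)
after S2 (compose_se3): R=[0.5851 0.8099 0.0412; -0.7666 0.5689 -0.2977; -0.2646 0.1426 0.9538], t=(-1.5020, 2.2387, -5.9789)

rotation (axis_angle) = ((0.2645, 0.1836, -0.9468), 0.9838), translation = (-1.5020, 2.2387, -5.9789)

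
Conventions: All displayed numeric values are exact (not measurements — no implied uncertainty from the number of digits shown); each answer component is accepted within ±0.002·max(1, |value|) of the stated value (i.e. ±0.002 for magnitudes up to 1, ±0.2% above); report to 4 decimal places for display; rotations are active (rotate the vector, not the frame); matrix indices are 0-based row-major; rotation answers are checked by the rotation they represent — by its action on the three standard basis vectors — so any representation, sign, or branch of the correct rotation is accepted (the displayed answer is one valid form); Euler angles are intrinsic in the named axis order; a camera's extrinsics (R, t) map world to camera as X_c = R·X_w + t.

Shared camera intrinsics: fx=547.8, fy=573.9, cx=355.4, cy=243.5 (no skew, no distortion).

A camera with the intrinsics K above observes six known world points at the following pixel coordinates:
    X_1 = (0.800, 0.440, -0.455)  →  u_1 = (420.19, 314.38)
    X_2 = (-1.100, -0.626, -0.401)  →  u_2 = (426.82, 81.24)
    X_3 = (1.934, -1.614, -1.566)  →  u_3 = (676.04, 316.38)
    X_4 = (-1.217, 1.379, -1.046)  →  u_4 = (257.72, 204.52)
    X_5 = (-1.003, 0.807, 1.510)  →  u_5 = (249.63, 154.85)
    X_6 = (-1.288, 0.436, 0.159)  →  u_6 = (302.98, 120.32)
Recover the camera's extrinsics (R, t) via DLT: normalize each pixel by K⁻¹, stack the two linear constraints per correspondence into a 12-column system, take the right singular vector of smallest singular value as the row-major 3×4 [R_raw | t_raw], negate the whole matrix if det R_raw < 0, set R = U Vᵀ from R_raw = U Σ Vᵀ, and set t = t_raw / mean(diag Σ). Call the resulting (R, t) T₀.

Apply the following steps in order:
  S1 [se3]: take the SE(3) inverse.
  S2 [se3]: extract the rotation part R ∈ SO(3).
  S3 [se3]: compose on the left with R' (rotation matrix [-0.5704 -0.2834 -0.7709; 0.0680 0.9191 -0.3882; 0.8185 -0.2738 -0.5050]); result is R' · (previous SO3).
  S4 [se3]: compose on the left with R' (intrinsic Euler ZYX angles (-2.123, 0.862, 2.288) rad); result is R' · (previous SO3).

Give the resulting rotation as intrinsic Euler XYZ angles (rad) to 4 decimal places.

source (pnp_recover): camera pose = R=[0.4323 -0.7959 -0.4238; 0.8001 0.5554 -0.2267; 0.4158 -0.2411 0.8769], t=(0.4699, -0.3000, 5.7395)
after S1 (invert_se3): R=[0.4323 0.8001 0.4158; -0.7959 0.5554 -0.2411; -0.4238 -0.2267 0.8769], t=(-2.3496, 1.9245, -4.9019)
after S2 (rot_of_se3): [0.4323 0.8001 0.4158; -0.7959 0.5554 -0.2411; -0.4238 -0.2267 0.8769]
after S3 (compose_so3): [0.3057 -0.4391 -0.8449; -0.5376 0.6528 -0.5337; 0.7859 0.6173 -0.0365]
after S4 (compose_so3): [0.0592 -0.6458 0.7612; 0.5516 0.6567 0.5142; -0.8320 0.3894 0.3951]

rotation (euler_xyz) = (-0.9156, 0.8652, 1.4793)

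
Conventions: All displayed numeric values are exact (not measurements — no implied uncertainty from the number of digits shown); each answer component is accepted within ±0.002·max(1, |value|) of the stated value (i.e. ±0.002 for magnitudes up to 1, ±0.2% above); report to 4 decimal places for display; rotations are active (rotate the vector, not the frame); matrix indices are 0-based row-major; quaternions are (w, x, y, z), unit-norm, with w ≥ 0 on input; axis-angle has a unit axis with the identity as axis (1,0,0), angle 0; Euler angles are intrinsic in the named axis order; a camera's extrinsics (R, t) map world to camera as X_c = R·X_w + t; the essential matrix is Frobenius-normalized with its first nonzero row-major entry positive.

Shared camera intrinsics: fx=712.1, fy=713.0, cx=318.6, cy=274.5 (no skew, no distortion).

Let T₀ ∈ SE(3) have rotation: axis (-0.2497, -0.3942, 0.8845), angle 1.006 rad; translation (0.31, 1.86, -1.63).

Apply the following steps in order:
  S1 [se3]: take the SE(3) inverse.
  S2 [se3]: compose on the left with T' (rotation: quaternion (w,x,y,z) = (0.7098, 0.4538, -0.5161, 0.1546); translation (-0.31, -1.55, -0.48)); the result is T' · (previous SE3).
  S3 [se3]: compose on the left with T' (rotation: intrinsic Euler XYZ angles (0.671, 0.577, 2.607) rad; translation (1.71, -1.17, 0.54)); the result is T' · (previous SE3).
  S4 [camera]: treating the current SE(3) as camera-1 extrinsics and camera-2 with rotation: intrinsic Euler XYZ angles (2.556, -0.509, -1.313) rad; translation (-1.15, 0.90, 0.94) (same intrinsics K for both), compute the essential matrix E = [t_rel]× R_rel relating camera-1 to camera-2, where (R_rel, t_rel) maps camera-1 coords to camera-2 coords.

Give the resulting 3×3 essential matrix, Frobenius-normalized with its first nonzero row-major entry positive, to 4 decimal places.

matrix = [0.3027 -0.2990 -0.5320; 0.0754 -0.2633 0.3796; -0.2274 0.4583 -0.2345]

after S1 (invert_se3): R=[0.5642 0.7929 0.2303; -0.7014 0.6074 -0.3730; -0.4356 0.0489 0.8988], t=(-1.2742, -1.5203, 1.5092)
after S2 (compose_se3): R=[0.9772 -0.1142 -0.1792; -0.1693 0.0916 -0.9813; 0.1285 0.9892 0.0701], t=(-0.6927, -3.2673, -2.2455)
after S3 (compose_se3): R=[-0.5623 0.5829 0.5865; 0.1811 -0.6053 0.7752; 0.8068 0.5421 0.2348], t=(2.3798, 2.6925, -0.3711)
after S4 (essential): [0.3027 -0.2990 -0.5320; 0.0754 -0.2633 0.3796; -0.2274 0.4583 -0.2345]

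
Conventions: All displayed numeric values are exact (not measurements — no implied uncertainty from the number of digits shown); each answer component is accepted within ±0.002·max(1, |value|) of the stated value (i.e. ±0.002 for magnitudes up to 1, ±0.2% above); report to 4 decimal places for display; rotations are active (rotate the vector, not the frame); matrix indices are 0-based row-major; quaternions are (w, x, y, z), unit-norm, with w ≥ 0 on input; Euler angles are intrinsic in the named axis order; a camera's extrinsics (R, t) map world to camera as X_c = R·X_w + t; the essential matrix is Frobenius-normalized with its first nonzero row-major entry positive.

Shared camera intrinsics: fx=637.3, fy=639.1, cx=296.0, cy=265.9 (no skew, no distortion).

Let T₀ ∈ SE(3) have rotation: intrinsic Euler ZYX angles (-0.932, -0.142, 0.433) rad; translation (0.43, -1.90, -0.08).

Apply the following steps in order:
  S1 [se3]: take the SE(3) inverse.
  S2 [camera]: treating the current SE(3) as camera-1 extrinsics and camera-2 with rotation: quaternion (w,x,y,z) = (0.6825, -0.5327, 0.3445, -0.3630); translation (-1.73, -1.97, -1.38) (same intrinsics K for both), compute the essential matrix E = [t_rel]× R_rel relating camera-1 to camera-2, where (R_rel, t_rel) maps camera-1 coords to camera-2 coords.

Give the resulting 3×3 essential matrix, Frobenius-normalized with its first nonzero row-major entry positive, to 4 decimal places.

after S1 (invert_se3): R=[0.5902 -0.7947 0.1415; 0.6933 0.5889 0.4154; -0.4135 -0.1470 0.8986], t=(-1.7525, 0.8540, -0.0297)
after S2 (essential): [0.3857 -0.3481 0.2748; -0.3255 0.1460 -0.1888; -0.4085 -0.5696 -0.0174]

matrix = [0.3857 -0.3481 0.2748; -0.3255 0.1460 -0.1888; -0.4085 -0.5696 -0.0174]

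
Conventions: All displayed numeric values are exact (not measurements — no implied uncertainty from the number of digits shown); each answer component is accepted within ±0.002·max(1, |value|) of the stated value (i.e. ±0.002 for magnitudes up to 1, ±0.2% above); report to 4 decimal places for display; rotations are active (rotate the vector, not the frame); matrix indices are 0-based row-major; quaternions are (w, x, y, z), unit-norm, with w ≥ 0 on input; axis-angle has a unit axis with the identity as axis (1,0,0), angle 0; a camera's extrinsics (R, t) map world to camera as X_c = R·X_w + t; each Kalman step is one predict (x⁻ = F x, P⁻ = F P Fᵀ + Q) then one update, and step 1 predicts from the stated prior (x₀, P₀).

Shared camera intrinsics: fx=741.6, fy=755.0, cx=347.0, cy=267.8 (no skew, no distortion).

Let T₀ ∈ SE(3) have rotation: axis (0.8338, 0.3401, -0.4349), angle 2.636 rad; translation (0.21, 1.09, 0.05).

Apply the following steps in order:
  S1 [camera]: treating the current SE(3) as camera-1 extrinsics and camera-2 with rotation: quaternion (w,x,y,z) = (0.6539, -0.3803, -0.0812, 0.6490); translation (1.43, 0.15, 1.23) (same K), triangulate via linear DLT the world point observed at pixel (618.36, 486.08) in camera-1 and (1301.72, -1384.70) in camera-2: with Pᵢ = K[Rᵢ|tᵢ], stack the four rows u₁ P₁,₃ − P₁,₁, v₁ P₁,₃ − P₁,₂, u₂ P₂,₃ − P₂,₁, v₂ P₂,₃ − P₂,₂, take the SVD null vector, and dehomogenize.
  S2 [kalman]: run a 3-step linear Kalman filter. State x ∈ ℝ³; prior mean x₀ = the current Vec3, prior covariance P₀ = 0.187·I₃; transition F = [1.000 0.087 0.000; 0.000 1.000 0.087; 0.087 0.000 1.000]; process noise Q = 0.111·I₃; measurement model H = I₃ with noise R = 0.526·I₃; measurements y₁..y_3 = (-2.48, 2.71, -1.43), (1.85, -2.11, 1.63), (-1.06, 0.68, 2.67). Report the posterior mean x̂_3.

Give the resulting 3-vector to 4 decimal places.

result = (-0.5437, 0.4348, 0.8434)

after S1 (triangulate): (-1.4560, 0.9248, -0.7345)
after S2 (kf_track): (-0.5437, 0.4348, 0.8434)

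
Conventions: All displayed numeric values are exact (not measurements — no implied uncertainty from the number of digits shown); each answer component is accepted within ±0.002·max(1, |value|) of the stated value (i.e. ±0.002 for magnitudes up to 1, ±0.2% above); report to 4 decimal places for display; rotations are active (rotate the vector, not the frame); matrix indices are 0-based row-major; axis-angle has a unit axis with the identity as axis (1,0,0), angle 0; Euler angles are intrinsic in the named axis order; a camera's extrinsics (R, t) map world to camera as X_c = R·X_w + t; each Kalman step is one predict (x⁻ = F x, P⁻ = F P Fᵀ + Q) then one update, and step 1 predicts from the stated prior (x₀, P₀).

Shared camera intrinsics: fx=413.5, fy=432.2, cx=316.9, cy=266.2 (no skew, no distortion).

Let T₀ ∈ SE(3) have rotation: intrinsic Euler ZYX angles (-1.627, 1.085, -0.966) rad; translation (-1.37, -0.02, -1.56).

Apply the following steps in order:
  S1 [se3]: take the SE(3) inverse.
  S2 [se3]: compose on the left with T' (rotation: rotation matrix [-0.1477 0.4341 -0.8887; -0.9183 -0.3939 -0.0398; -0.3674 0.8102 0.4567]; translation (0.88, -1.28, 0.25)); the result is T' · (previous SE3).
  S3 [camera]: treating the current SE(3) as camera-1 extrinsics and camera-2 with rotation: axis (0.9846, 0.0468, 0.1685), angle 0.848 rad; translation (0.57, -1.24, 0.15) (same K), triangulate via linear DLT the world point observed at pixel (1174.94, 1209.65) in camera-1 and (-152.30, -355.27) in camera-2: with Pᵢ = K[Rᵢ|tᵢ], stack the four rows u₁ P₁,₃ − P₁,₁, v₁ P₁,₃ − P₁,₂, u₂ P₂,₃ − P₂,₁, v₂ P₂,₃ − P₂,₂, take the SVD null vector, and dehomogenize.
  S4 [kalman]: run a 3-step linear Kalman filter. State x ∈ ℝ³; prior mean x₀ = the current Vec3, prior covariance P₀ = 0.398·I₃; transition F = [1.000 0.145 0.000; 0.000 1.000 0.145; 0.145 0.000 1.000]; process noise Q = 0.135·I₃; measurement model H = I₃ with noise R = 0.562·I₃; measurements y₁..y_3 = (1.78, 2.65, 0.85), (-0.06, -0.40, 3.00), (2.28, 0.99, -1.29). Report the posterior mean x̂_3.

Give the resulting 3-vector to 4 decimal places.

result = (0.9856, 1.0988, 0.5338)

after S1 (invert_se3): R=[-0.0262 -0.4662 -0.8843; 0.6086 0.6944 -0.3841; 0.7931 -0.5482 0.2655], t=(-1.4248, 0.2484, 1.4897)
after S2 (compose_se3): R=[-0.4368 0.8574 -0.2721; -0.2472 0.1764 0.9528; 0.8649 0.4834 0.1349], t=(-0.1257, -0.1288, 1.6551)
after S3 (triangulate): (-1.8145, 0.6800, 0.7064)
after S4 (kf_track): (0.9856, 1.0988, 0.5338)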